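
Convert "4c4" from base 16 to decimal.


Input: "4c4" in base 16
Positional expansion:
  Digit '4' (value 4) x 16^2 = 1024
  Digit 'c' (value 12) x 16^1 = 192
  Digit '4' (value 4) x 16^0 = 4
Sum = 1220

1220


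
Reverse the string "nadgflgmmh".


Input: nadgflgmmh
Reading characters right to left:
  Position 9: 'h'
  Position 8: 'm'
  Position 7: 'm'
  Position 6: 'g'
  Position 5: 'l'
  Position 4: 'f'
  Position 3: 'g'
  Position 2: 'd'
  Position 1: 'a'
  Position 0: 'n'
Reversed: hmmglfgdan

hmmglfgdan


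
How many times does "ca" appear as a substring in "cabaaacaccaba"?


Searching for "ca" in "cabaaacaccaba"
Scanning each position:
  Position 0: "ca" => MATCH
  Position 1: "ab" => no
  Position 2: "ba" => no
  Position 3: "aa" => no
  Position 4: "aa" => no
  Position 5: "ac" => no
  Position 6: "ca" => MATCH
  Position 7: "ac" => no
  Position 8: "cc" => no
  Position 9: "ca" => MATCH
  Position 10: "ab" => no
  Position 11: "ba" => no
Total occurrences: 3

3


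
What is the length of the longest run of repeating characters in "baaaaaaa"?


Input: "baaaaaaa"
Scanning for longest run:
  Position 1 ('a'): new char, reset run to 1
  Position 2 ('a'): continues run of 'a', length=2
  Position 3 ('a'): continues run of 'a', length=3
  Position 4 ('a'): continues run of 'a', length=4
  Position 5 ('a'): continues run of 'a', length=5
  Position 6 ('a'): continues run of 'a', length=6
  Position 7 ('a'): continues run of 'a', length=7
Longest run: 'a' with length 7

7


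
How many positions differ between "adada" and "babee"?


Comparing "adada" and "babee" position by position:
  Position 0: 'a' vs 'b' => DIFFER
  Position 1: 'd' vs 'a' => DIFFER
  Position 2: 'a' vs 'b' => DIFFER
  Position 3: 'd' vs 'e' => DIFFER
  Position 4: 'a' vs 'e' => DIFFER
Positions that differ: 5

5


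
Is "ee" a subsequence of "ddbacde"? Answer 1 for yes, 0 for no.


Check if "ee" is a subsequence of "ddbacde"
Greedy scan:
  Position 0 ('d'): no match needed
  Position 1 ('d'): no match needed
  Position 2 ('b'): no match needed
  Position 3 ('a'): no match needed
  Position 4 ('c'): no match needed
  Position 5 ('d'): no match needed
  Position 6 ('e'): matches sub[0] = 'e'
Only matched 1/2 characters => not a subsequence

0


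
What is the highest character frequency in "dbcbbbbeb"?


Input: dbcbbbbeb
Character counts:
  'b': 6
  'c': 1
  'd': 1
  'e': 1
Maximum frequency: 6

6


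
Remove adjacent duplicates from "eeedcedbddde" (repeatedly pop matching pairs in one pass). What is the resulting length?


Input: eeedcedbddde
Stack-based adjacent duplicate removal:
  Read 'e': push. Stack: e
  Read 'e': matches stack top 'e' => pop. Stack: (empty)
  Read 'e': push. Stack: e
  Read 'd': push. Stack: ed
  Read 'c': push. Stack: edc
  Read 'e': push. Stack: edce
  Read 'd': push. Stack: edced
  Read 'b': push. Stack: edcedb
  Read 'd': push. Stack: edcedbd
  Read 'd': matches stack top 'd' => pop. Stack: edcedb
  Read 'd': push. Stack: edcedbd
  Read 'e': push. Stack: edcedbde
Final stack: "edcedbde" (length 8)

8


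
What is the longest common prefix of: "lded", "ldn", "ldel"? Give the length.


Words: lded, ldn, ldel
  Position 0: all 'l' => match
  Position 1: all 'd' => match
  Position 2: ('e', 'n', 'e') => mismatch, stop
LCP = "ld" (length 2)

2


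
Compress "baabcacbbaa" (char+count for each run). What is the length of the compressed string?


Input: baabcacbbaa
Runs:
  'b' x 1 => "b1"
  'a' x 2 => "a2"
  'b' x 1 => "b1"
  'c' x 1 => "c1"
  'a' x 1 => "a1"
  'c' x 1 => "c1"
  'b' x 2 => "b2"
  'a' x 2 => "a2"
Compressed: "b1a2b1c1a1c1b2a2"
Compressed length: 16

16


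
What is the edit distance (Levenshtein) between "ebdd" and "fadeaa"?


Computing edit distance: "ebdd" -> "fadeaa"
DP table:
           f    a    d    e    a    a
      0    1    2    3    4    5    6
  e   1    1    2    3    3    4    5
  b   2    2    2    3    4    4    5
  d   3    3    3    2    3    4    5
  d   4    4    4    3    3    4    5
Edit distance = dp[4][6] = 5

5


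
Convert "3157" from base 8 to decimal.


Input: "3157" in base 8
Positional expansion:
  Digit '3' (value 3) x 8^3 = 1536
  Digit '1' (value 1) x 8^2 = 64
  Digit '5' (value 5) x 8^1 = 40
  Digit '7' (value 7) x 8^0 = 7
Sum = 1647

1647


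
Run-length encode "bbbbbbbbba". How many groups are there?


Input: bbbbbbbbba
Scanning for consecutive runs:
  Group 1: 'b' x 9 (positions 0-8)
  Group 2: 'a' x 1 (positions 9-9)
Total groups: 2

2


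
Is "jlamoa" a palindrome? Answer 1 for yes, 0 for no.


Input: jlamoa
Reversed: aomalj
  Compare pos 0 ('j') with pos 5 ('a'): MISMATCH
  Compare pos 1 ('l') with pos 4 ('o'): MISMATCH
  Compare pos 2 ('a') with pos 3 ('m'): MISMATCH
Result: not a palindrome

0


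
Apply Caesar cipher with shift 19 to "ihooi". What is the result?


Caesar cipher: shift "ihooi" by 19
  'i' (pos 8) + 19 = pos 1 = 'b'
  'h' (pos 7) + 19 = pos 0 = 'a'
  'o' (pos 14) + 19 = pos 7 = 'h'
  'o' (pos 14) + 19 = pos 7 = 'h'
  'i' (pos 8) + 19 = pos 1 = 'b'
Result: bahhb

bahhb


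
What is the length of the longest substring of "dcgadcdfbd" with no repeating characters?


Input: "dcgadcdfbd"
Sliding window (track last position of each char):
  Position 0 ('d'): window [0,0] length 1 -- new best
  Position 1 ('c'): window [0,1] length 2 -- new best
  Position 2 ('g'): window [0,2] length 3 -- new best
  Position 3 ('a'): window [0,3] length 4 -- new best
  Position 4 ('d'): repeat (last at 0), move window start to 1
  Position 4 ('d'): window [1,4] length 4
  Position 5 ('c'): repeat (last at 1), move window start to 2
  Position 5 ('c'): window [2,5] length 4
  Position 6 ('d'): repeat (last at 4), move window start to 5
  Position 6 ('d'): window [5,6] length 2
  Position 7 ('f'): window [5,7] length 3
  Position 8 ('b'): window [5,8] length 4
  Position 9 ('d'): repeat (last at 6), move window start to 7
  Position 9 ('d'): window [7,9] length 3
Longest substring with no repeats: "dcga" with length 4

4


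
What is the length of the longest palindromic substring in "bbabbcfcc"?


Input: "bbabbcfcc"
Checking substrings for palindromes:
  [0:5] "bbabb" (len 5) => palindrome
  [1:4] "bab" (len 3) => palindrome
  [5:8] "cfc" (len 3) => palindrome
  [0:2] "bb" (len 2) => palindrome
  [3:5] "bb" (len 2) => palindrome
  [7:9] "cc" (len 2) => palindrome
Longest palindromic substring: "bbabb" with length 5

5


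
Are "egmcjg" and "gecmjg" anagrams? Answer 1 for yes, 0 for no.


Strings: "egmcjg", "gecmjg"
Sorted first:  ceggjm
Sorted second: ceggjm
Sorted forms match => anagrams

1


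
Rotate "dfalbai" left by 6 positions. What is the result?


Input: "dfalbai", rotate left by 6
First 6 characters: "dfalba"
Remaining characters: "i"
Concatenate remaining + first: "i" + "dfalba" = "idfalba"

idfalba


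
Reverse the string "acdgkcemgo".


Input: acdgkcemgo
Reading characters right to left:
  Position 9: 'o'
  Position 8: 'g'
  Position 7: 'm'
  Position 6: 'e'
  Position 5: 'c'
  Position 4: 'k'
  Position 3: 'g'
  Position 2: 'd'
  Position 1: 'c'
  Position 0: 'a'
Reversed: ogmeckgdca

ogmeckgdca


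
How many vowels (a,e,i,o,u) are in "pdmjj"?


Input: pdmjj
Checking each character:
  'p' at position 0: consonant
  'd' at position 1: consonant
  'm' at position 2: consonant
  'j' at position 3: consonant
  'j' at position 4: consonant
Total vowels: 0

0


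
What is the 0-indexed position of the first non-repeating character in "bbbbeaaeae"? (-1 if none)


Input: bbbbeaaeae
Character frequencies:
  'a': 3
  'b': 4
  'e': 3
Scanning left to right for freq == 1:
  Position 0 ('b'): freq=4, skip
  Position 1 ('b'): freq=4, skip
  Position 2 ('b'): freq=4, skip
  Position 3 ('b'): freq=4, skip
  Position 4 ('e'): freq=3, skip
  Position 5 ('a'): freq=3, skip
  Position 6 ('a'): freq=3, skip
  Position 7 ('e'): freq=3, skip
  Position 8 ('a'): freq=3, skip
  Position 9 ('e'): freq=3, skip
  No unique character found => answer = -1

-1


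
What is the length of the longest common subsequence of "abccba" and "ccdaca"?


LCS of "abccba" and "ccdaca"
DP table:
           c    c    d    a    c    a
      0    0    0    0    0    0    0
  a   0    0    0    0    1    1    1
  b   0    0    0    0    1    1    1
  c   0    1    1    1    1    2    2
  c   0    1    2    2    2    2    2
  b   0    1    2    2    2    2    2
  a   0    1    2    2    3    3    3
LCS length = dp[6][6] = 3

3


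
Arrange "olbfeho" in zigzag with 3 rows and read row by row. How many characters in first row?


Zigzag "olbfeho" into 3 rows:
Placing characters:
  'o' => row 0
  'l' => row 1
  'b' => row 2
  'f' => row 1
  'e' => row 0
  'h' => row 1
  'o' => row 2
Rows:
  Row 0: "oe"
  Row 1: "lfh"
  Row 2: "bo"
First row length: 2

2


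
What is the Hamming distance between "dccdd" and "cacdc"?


Comparing "dccdd" and "cacdc" position by position:
  Position 0: 'd' vs 'c' => differ
  Position 1: 'c' vs 'a' => differ
  Position 2: 'c' vs 'c' => same
  Position 3: 'd' vs 'd' => same
  Position 4: 'd' vs 'c' => differ
Total differences (Hamming distance): 3

3


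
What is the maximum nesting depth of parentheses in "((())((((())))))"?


Input: "((())((((())))))"
Tracking depth:
  Position 0 '(': depth becomes 1
  Position 1 '(': depth becomes 2
  Position 2 '(': depth becomes 3
  Position 3 ')': depth becomes 2
  Position 4 ')': depth becomes 1
  Position 5 '(': depth becomes 2
  Position 6 '(': depth becomes 3
  Position 7 '(': depth becomes 4
  Position 8 '(': depth becomes 5
  Position 9 '(': depth becomes 6
  Position 10 ')': depth becomes 5
  Position 11 ')': depth becomes 4
  Position 12 ')': depth becomes 3
  Position 13 ')': depth becomes 2
  Position 14 ')': depth becomes 1
  Position 15 ')': depth becomes 0
Maximum depth reached: 6

6


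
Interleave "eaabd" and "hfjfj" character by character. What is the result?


Interleaving "eaabd" and "hfjfj":
  Position 0: 'e' from first, 'h' from second => "eh"
  Position 1: 'a' from first, 'f' from second => "af"
  Position 2: 'a' from first, 'j' from second => "aj"
  Position 3: 'b' from first, 'f' from second => "bf"
  Position 4: 'd' from first, 'j' from second => "dj"
Result: ehafajbfdj

ehafajbfdj


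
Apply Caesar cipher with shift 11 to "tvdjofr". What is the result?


Caesar cipher: shift "tvdjofr" by 11
  't' (pos 19) + 11 = pos 4 = 'e'
  'v' (pos 21) + 11 = pos 6 = 'g'
  'd' (pos 3) + 11 = pos 14 = 'o'
  'j' (pos 9) + 11 = pos 20 = 'u'
  'o' (pos 14) + 11 = pos 25 = 'z'
  'f' (pos 5) + 11 = pos 16 = 'q'
  'r' (pos 17) + 11 = pos 2 = 'c'
Result: egouzqc

egouzqc


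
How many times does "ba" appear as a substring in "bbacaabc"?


Searching for "ba" in "bbacaabc"
Scanning each position:
  Position 0: "bb" => no
  Position 1: "ba" => MATCH
  Position 2: "ac" => no
  Position 3: "ca" => no
  Position 4: "aa" => no
  Position 5: "ab" => no
  Position 6: "bc" => no
Total occurrences: 1

1


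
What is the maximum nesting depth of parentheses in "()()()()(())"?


Input: "()()()()(())"
Tracking depth:
  Position 0 '(': depth becomes 1
  Position 1 ')': depth becomes 0
  Position 2 '(': depth becomes 1
  Position 3 ')': depth becomes 0
  Position 4 '(': depth becomes 1
  Position 5 ')': depth becomes 0
  Position 6 '(': depth becomes 1
  Position 7 ')': depth becomes 0
  Position 8 '(': depth becomes 1
  Position 9 '(': depth becomes 2
  Position 10 ')': depth becomes 1
  Position 11 ')': depth becomes 0
Maximum depth reached: 2

2


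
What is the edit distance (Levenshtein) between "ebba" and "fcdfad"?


Computing edit distance: "ebba" -> "fcdfad"
DP table:
           f    c    d    f    a    d
      0    1    2    3    4    5    6
  e   1    1    2    3    4    5    6
  b   2    2    2    3    4    5    6
  b   3    3    3    3    4    5    6
  a   4    4    4    4    4    4    5
Edit distance = dp[4][6] = 5

5


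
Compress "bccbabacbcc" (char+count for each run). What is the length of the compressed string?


Input: bccbabacbcc
Runs:
  'b' x 1 => "b1"
  'c' x 2 => "c2"
  'b' x 1 => "b1"
  'a' x 1 => "a1"
  'b' x 1 => "b1"
  'a' x 1 => "a1"
  'c' x 1 => "c1"
  'b' x 1 => "b1"
  'c' x 2 => "c2"
Compressed: "b1c2b1a1b1a1c1b1c2"
Compressed length: 18

18


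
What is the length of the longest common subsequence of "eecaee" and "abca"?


LCS of "eecaee" and "abca"
DP table:
           a    b    c    a
      0    0    0    0    0
  e   0    0    0    0    0
  e   0    0    0    0    0
  c   0    0    0    1    1
  a   0    1    1    1    2
  e   0    1    1    1    2
  e   0    1    1    1    2
LCS length = dp[6][4] = 2

2


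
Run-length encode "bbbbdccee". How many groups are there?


Input: bbbbdccee
Scanning for consecutive runs:
  Group 1: 'b' x 4 (positions 0-3)
  Group 2: 'd' x 1 (positions 4-4)
  Group 3: 'c' x 2 (positions 5-6)
  Group 4: 'e' x 2 (positions 7-8)
Total groups: 4

4


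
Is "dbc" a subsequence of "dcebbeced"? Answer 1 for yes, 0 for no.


Check if "dbc" is a subsequence of "dcebbeced"
Greedy scan:
  Position 0 ('d'): matches sub[0] = 'd'
  Position 1 ('c'): no match needed
  Position 2 ('e'): no match needed
  Position 3 ('b'): matches sub[1] = 'b'
  Position 4 ('b'): no match needed
  Position 5 ('e'): no match needed
  Position 6 ('c'): matches sub[2] = 'c'
  Position 7 ('e'): no match needed
  Position 8 ('d'): no match needed
All 3 characters matched => is a subsequence

1


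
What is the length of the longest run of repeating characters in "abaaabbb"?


Input: "abaaabbb"
Scanning for longest run:
  Position 1 ('b'): new char, reset run to 1
  Position 2 ('a'): new char, reset run to 1
  Position 3 ('a'): continues run of 'a', length=2
  Position 4 ('a'): continues run of 'a', length=3
  Position 5 ('b'): new char, reset run to 1
  Position 6 ('b'): continues run of 'b', length=2
  Position 7 ('b'): continues run of 'b', length=3
Longest run: 'a' with length 3

3


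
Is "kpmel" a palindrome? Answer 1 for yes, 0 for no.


Input: kpmel
Reversed: lempk
  Compare pos 0 ('k') with pos 4 ('l'): MISMATCH
  Compare pos 1 ('p') with pos 3 ('e'): MISMATCH
Result: not a palindrome

0


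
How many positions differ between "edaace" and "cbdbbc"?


Comparing "edaace" and "cbdbbc" position by position:
  Position 0: 'e' vs 'c' => DIFFER
  Position 1: 'd' vs 'b' => DIFFER
  Position 2: 'a' vs 'd' => DIFFER
  Position 3: 'a' vs 'b' => DIFFER
  Position 4: 'c' vs 'b' => DIFFER
  Position 5: 'e' vs 'c' => DIFFER
Positions that differ: 6

6


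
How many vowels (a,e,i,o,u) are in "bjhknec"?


Input: bjhknec
Checking each character:
  'b' at position 0: consonant
  'j' at position 1: consonant
  'h' at position 2: consonant
  'k' at position 3: consonant
  'n' at position 4: consonant
  'e' at position 5: vowel (running total: 1)
  'c' at position 6: consonant
Total vowels: 1

1


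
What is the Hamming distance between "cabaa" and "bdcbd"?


Comparing "cabaa" and "bdcbd" position by position:
  Position 0: 'c' vs 'b' => differ
  Position 1: 'a' vs 'd' => differ
  Position 2: 'b' vs 'c' => differ
  Position 3: 'a' vs 'b' => differ
  Position 4: 'a' vs 'd' => differ
Total differences (Hamming distance): 5

5


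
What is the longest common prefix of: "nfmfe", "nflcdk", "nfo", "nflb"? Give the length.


Words: nfmfe, nflcdk, nfo, nflb
  Position 0: all 'n' => match
  Position 1: all 'f' => match
  Position 2: ('m', 'l', 'o', 'l') => mismatch, stop
LCP = "nf" (length 2)

2


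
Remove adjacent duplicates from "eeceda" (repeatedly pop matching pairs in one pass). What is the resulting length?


Input: eeceda
Stack-based adjacent duplicate removal:
  Read 'e': push. Stack: e
  Read 'e': matches stack top 'e' => pop. Stack: (empty)
  Read 'c': push. Stack: c
  Read 'e': push. Stack: ce
  Read 'd': push. Stack: ced
  Read 'a': push. Stack: ceda
Final stack: "ceda" (length 4)

4


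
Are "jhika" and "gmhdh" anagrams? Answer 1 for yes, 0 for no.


Strings: "jhika", "gmhdh"
Sorted first:  ahijk
Sorted second: dghhm
Differ at position 0: 'a' vs 'd' => not anagrams

0


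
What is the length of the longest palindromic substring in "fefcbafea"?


Input: "fefcbafea"
Checking substrings for palindromes:
  [0:3] "fef" (len 3) => palindrome
Longest palindromic substring: "fef" with length 3

3


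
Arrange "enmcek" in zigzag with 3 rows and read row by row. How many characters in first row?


Zigzag "enmcek" into 3 rows:
Placing characters:
  'e' => row 0
  'n' => row 1
  'm' => row 2
  'c' => row 1
  'e' => row 0
  'k' => row 1
Rows:
  Row 0: "ee"
  Row 1: "nck"
  Row 2: "m"
First row length: 2

2


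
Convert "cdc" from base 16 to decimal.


Input: "cdc" in base 16
Positional expansion:
  Digit 'c' (value 12) x 16^2 = 3072
  Digit 'd' (value 13) x 16^1 = 208
  Digit 'c' (value 12) x 16^0 = 12
Sum = 3292

3292


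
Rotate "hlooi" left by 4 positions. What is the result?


Input: "hlooi", rotate left by 4
First 4 characters: "hloo"
Remaining characters: "i"
Concatenate remaining + first: "i" + "hloo" = "ihloo"

ihloo


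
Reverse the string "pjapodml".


Input: pjapodml
Reading characters right to left:
  Position 7: 'l'
  Position 6: 'm'
  Position 5: 'd'
  Position 4: 'o'
  Position 3: 'p'
  Position 2: 'a'
  Position 1: 'j'
  Position 0: 'p'
Reversed: lmdopajp

lmdopajp


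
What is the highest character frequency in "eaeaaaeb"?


Input: eaeaaaeb
Character counts:
  'a': 4
  'b': 1
  'e': 3
Maximum frequency: 4

4


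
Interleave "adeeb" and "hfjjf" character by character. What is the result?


Interleaving "adeeb" and "hfjjf":
  Position 0: 'a' from first, 'h' from second => "ah"
  Position 1: 'd' from first, 'f' from second => "df"
  Position 2: 'e' from first, 'j' from second => "ej"
  Position 3: 'e' from first, 'j' from second => "ej"
  Position 4: 'b' from first, 'f' from second => "bf"
Result: ahdfejejbf

ahdfejejbf


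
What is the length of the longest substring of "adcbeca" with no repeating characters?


Input: "adcbeca"
Sliding window (track last position of each char):
  Position 0 ('a'): window [0,0] length 1 -- new best
  Position 1 ('d'): window [0,1] length 2 -- new best
  Position 2 ('c'): window [0,2] length 3 -- new best
  Position 3 ('b'): window [0,3] length 4 -- new best
  Position 4 ('e'): window [0,4] length 5 -- new best
  Position 5 ('c'): repeat (last at 2), move window start to 3
  Position 5 ('c'): window [3,5] length 3
  Position 6 ('a'): window [3,6] length 4
Longest substring with no repeats: "adcbe" with length 5

5


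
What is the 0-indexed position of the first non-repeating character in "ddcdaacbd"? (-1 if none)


Input: ddcdaacbd
Character frequencies:
  'a': 2
  'b': 1
  'c': 2
  'd': 4
Scanning left to right for freq == 1:
  Position 0 ('d'): freq=4, skip
  Position 1 ('d'): freq=4, skip
  Position 2 ('c'): freq=2, skip
  Position 3 ('d'): freq=4, skip
  Position 4 ('a'): freq=2, skip
  Position 5 ('a'): freq=2, skip
  Position 6 ('c'): freq=2, skip
  Position 7 ('b'): unique! => answer = 7

7


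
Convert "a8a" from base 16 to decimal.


Input: "a8a" in base 16
Positional expansion:
  Digit 'a' (value 10) x 16^2 = 2560
  Digit '8' (value 8) x 16^1 = 128
  Digit 'a' (value 10) x 16^0 = 10
Sum = 2698

2698


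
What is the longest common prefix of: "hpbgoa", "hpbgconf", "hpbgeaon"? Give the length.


Words: hpbgoa, hpbgconf, hpbgeaon
  Position 0: all 'h' => match
  Position 1: all 'p' => match
  Position 2: all 'b' => match
  Position 3: all 'g' => match
  Position 4: ('o', 'c', 'e') => mismatch, stop
LCP = "hpbg" (length 4)

4


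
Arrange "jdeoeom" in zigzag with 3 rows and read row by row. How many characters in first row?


Zigzag "jdeoeom" into 3 rows:
Placing characters:
  'j' => row 0
  'd' => row 1
  'e' => row 2
  'o' => row 1
  'e' => row 0
  'o' => row 1
  'm' => row 2
Rows:
  Row 0: "je"
  Row 1: "doo"
  Row 2: "em"
First row length: 2

2


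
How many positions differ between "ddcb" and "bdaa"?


Comparing "ddcb" and "bdaa" position by position:
  Position 0: 'd' vs 'b' => DIFFER
  Position 1: 'd' vs 'd' => same
  Position 2: 'c' vs 'a' => DIFFER
  Position 3: 'b' vs 'a' => DIFFER
Positions that differ: 3

3


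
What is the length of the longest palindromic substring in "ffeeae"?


Input: "ffeeae"
Checking substrings for palindromes:
  [3:6] "eae" (len 3) => palindrome
  [0:2] "ff" (len 2) => palindrome
  [2:4] "ee" (len 2) => palindrome
Longest palindromic substring: "eae" with length 3

3


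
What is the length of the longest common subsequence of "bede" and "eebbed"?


LCS of "bede" and "eebbed"
DP table:
           e    e    b    b    e    d
      0    0    0    0    0    0    0
  b   0    0    0    1    1    1    1
  e   0    1    1    1    1    2    2
  d   0    1    1    1    1    2    3
  e   0    1    2    2    2    2    3
LCS length = dp[4][6] = 3

3


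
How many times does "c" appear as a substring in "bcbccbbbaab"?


Searching for "c" in "bcbccbbbaab"
Scanning each position:
  Position 0: "b" => no
  Position 1: "c" => MATCH
  Position 2: "b" => no
  Position 3: "c" => MATCH
  Position 4: "c" => MATCH
  Position 5: "b" => no
  Position 6: "b" => no
  Position 7: "b" => no
  Position 8: "a" => no
  Position 9: "a" => no
  Position 10: "b" => no
Total occurrences: 3

3


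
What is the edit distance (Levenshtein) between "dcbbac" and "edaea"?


Computing edit distance: "dcbbac" -> "edaea"
DP table:
           e    d    a    e    a
      0    1    2    3    4    5
  d   1    1    1    2    3    4
  c   2    2    2    2    3    4
  b   3    3    3    3    3    4
  b   4    4    4    4    4    4
  a   5    5    5    4    5    4
  c   6    6    6    5    5    5
Edit distance = dp[6][5] = 5

5


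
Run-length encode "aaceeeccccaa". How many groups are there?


Input: aaceeeccccaa
Scanning for consecutive runs:
  Group 1: 'a' x 2 (positions 0-1)
  Group 2: 'c' x 1 (positions 2-2)
  Group 3: 'e' x 3 (positions 3-5)
  Group 4: 'c' x 4 (positions 6-9)
  Group 5: 'a' x 2 (positions 10-11)
Total groups: 5

5


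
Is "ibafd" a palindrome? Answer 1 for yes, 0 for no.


Input: ibafd
Reversed: dfabi
  Compare pos 0 ('i') with pos 4 ('d'): MISMATCH
  Compare pos 1 ('b') with pos 3 ('f'): MISMATCH
Result: not a palindrome

0


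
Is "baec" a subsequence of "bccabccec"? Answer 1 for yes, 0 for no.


Check if "baec" is a subsequence of "bccabccec"
Greedy scan:
  Position 0 ('b'): matches sub[0] = 'b'
  Position 1 ('c'): no match needed
  Position 2 ('c'): no match needed
  Position 3 ('a'): matches sub[1] = 'a'
  Position 4 ('b'): no match needed
  Position 5 ('c'): no match needed
  Position 6 ('c'): no match needed
  Position 7 ('e'): matches sub[2] = 'e'
  Position 8 ('c'): matches sub[3] = 'c'
All 4 characters matched => is a subsequence

1


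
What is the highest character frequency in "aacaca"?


Input: aacaca
Character counts:
  'a': 4
  'c': 2
Maximum frequency: 4

4


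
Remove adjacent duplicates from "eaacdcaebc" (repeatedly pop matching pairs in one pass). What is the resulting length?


Input: eaacdcaebc
Stack-based adjacent duplicate removal:
  Read 'e': push. Stack: e
  Read 'a': push. Stack: ea
  Read 'a': matches stack top 'a' => pop. Stack: e
  Read 'c': push. Stack: ec
  Read 'd': push. Stack: ecd
  Read 'c': push. Stack: ecdc
  Read 'a': push. Stack: ecdca
  Read 'e': push. Stack: ecdcae
  Read 'b': push. Stack: ecdcaeb
  Read 'c': push. Stack: ecdcaebc
Final stack: "ecdcaebc" (length 8)

8


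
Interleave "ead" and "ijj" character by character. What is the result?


Interleaving "ead" and "ijj":
  Position 0: 'e' from first, 'i' from second => "ei"
  Position 1: 'a' from first, 'j' from second => "aj"
  Position 2: 'd' from first, 'j' from second => "dj"
Result: eiajdj

eiajdj


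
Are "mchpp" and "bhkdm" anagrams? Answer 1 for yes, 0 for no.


Strings: "mchpp", "bhkdm"
Sorted first:  chmpp
Sorted second: bdhkm
Differ at position 0: 'c' vs 'b' => not anagrams

0


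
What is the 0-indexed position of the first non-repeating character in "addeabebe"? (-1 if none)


Input: addeabebe
Character frequencies:
  'a': 2
  'b': 2
  'd': 2
  'e': 3
Scanning left to right for freq == 1:
  Position 0 ('a'): freq=2, skip
  Position 1 ('d'): freq=2, skip
  Position 2 ('d'): freq=2, skip
  Position 3 ('e'): freq=3, skip
  Position 4 ('a'): freq=2, skip
  Position 5 ('b'): freq=2, skip
  Position 6 ('e'): freq=3, skip
  Position 7 ('b'): freq=2, skip
  Position 8 ('e'): freq=3, skip
  No unique character found => answer = -1

-1


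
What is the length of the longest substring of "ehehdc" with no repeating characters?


Input: "ehehdc"
Sliding window (track last position of each char):
  Position 0 ('e'): window [0,0] length 1 -- new best
  Position 1 ('h'): window [0,1] length 2 -- new best
  Position 2 ('e'): repeat (last at 0), move window start to 1
  Position 2 ('e'): window [1,2] length 2
  Position 3 ('h'): repeat (last at 1), move window start to 2
  Position 3 ('h'): window [2,3] length 2
  Position 4 ('d'): window [2,4] length 3 -- new best
  Position 5 ('c'): window [2,5] length 4 -- new best
Longest substring with no repeats: "ehdc" with length 4

4


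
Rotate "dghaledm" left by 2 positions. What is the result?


Input: "dghaledm", rotate left by 2
First 2 characters: "dg"
Remaining characters: "haledm"
Concatenate remaining + first: "haledm" + "dg" = "haledmdg"

haledmdg


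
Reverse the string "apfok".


Input: apfok
Reading characters right to left:
  Position 4: 'k'
  Position 3: 'o'
  Position 2: 'f'
  Position 1: 'p'
  Position 0: 'a'
Reversed: kofpa

kofpa


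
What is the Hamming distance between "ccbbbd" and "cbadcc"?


Comparing "ccbbbd" and "cbadcc" position by position:
  Position 0: 'c' vs 'c' => same
  Position 1: 'c' vs 'b' => differ
  Position 2: 'b' vs 'a' => differ
  Position 3: 'b' vs 'd' => differ
  Position 4: 'b' vs 'c' => differ
  Position 5: 'd' vs 'c' => differ
Total differences (Hamming distance): 5

5


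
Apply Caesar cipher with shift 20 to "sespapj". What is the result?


Caesar cipher: shift "sespapj" by 20
  's' (pos 18) + 20 = pos 12 = 'm'
  'e' (pos 4) + 20 = pos 24 = 'y'
  's' (pos 18) + 20 = pos 12 = 'm'
  'p' (pos 15) + 20 = pos 9 = 'j'
  'a' (pos 0) + 20 = pos 20 = 'u'
  'p' (pos 15) + 20 = pos 9 = 'j'
  'j' (pos 9) + 20 = pos 3 = 'd'
Result: mymjujd

mymjujd


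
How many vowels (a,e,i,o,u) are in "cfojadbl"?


Input: cfojadbl
Checking each character:
  'c' at position 0: consonant
  'f' at position 1: consonant
  'o' at position 2: vowel (running total: 1)
  'j' at position 3: consonant
  'a' at position 4: vowel (running total: 2)
  'd' at position 5: consonant
  'b' at position 6: consonant
  'l' at position 7: consonant
Total vowels: 2

2


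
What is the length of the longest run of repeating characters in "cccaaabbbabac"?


Input: "cccaaabbbabac"
Scanning for longest run:
  Position 1 ('c'): continues run of 'c', length=2
  Position 2 ('c'): continues run of 'c', length=3
  Position 3 ('a'): new char, reset run to 1
  Position 4 ('a'): continues run of 'a', length=2
  Position 5 ('a'): continues run of 'a', length=3
  Position 6 ('b'): new char, reset run to 1
  Position 7 ('b'): continues run of 'b', length=2
  Position 8 ('b'): continues run of 'b', length=3
  Position 9 ('a'): new char, reset run to 1
  Position 10 ('b'): new char, reset run to 1
  Position 11 ('a'): new char, reset run to 1
  Position 12 ('c'): new char, reset run to 1
Longest run: 'c' with length 3

3


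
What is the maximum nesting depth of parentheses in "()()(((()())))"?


Input: "()()(((()())))"
Tracking depth:
  Position 0 '(': depth becomes 1
  Position 1 ')': depth becomes 0
  Position 2 '(': depth becomes 1
  Position 3 ')': depth becomes 0
  Position 4 '(': depth becomes 1
  Position 5 '(': depth becomes 2
  Position 6 '(': depth becomes 3
  Position 7 '(': depth becomes 4
  Position 8 ')': depth becomes 3
  Position 9 '(': depth becomes 4
  Position 10 ')': depth becomes 3
  Position 11 ')': depth becomes 2
  Position 12 ')': depth becomes 1
  Position 13 ')': depth becomes 0
Maximum depth reached: 4

4


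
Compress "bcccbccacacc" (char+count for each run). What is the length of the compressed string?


Input: bcccbccacacc
Runs:
  'b' x 1 => "b1"
  'c' x 3 => "c3"
  'b' x 1 => "b1"
  'c' x 2 => "c2"
  'a' x 1 => "a1"
  'c' x 1 => "c1"
  'a' x 1 => "a1"
  'c' x 2 => "c2"
Compressed: "b1c3b1c2a1c1a1c2"
Compressed length: 16

16


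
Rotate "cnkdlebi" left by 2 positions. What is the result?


Input: "cnkdlebi", rotate left by 2
First 2 characters: "cn"
Remaining characters: "kdlebi"
Concatenate remaining + first: "kdlebi" + "cn" = "kdlebicn"

kdlebicn


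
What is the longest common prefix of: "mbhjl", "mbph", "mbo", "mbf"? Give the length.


Words: mbhjl, mbph, mbo, mbf
  Position 0: all 'm' => match
  Position 1: all 'b' => match
  Position 2: ('h', 'p', 'o', 'f') => mismatch, stop
LCP = "mb" (length 2)

2


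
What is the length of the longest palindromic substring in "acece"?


Input: "acece"
Checking substrings for palindromes:
  [1:4] "cec" (len 3) => palindrome
  [2:5] "ece" (len 3) => palindrome
Longest palindromic substring: "cec" with length 3

3


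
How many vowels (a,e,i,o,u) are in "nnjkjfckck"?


Input: nnjkjfckck
Checking each character:
  'n' at position 0: consonant
  'n' at position 1: consonant
  'j' at position 2: consonant
  'k' at position 3: consonant
  'j' at position 4: consonant
  'f' at position 5: consonant
  'c' at position 6: consonant
  'k' at position 7: consonant
  'c' at position 8: consonant
  'k' at position 9: consonant
Total vowels: 0

0


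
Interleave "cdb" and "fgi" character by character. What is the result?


Interleaving "cdb" and "fgi":
  Position 0: 'c' from first, 'f' from second => "cf"
  Position 1: 'd' from first, 'g' from second => "dg"
  Position 2: 'b' from first, 'i' from second => "bi"
Result: cfdgbi

cfdgbi


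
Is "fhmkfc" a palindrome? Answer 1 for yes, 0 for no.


Input: fhmkfc
Reversed: cfkmhf
  Compare pos 0 ('f') with pos 5 ('c'): MISMATCH
  Compare pos 1 ('h') with pos 4 ('f'): MISMATCH
  Compare pos 2 ('m') with pos 3 ('k'): MISMATCH
Result: not a palindrome

0


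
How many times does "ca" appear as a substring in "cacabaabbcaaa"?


Searching for "ca" in "cacabaabbcaaa"
Scanning each position:
  Position 0: "ca" => MATCH
  Position 1: "ac" => no
  Position 2: "ca" => MATCH
  Position 3: "ab" => no
  Position 4: "ba" => no
  Position 5: "aa" => no
  Position 6: "ab" => no
  Position 7: "bb" => no
  Position 8: "bc" => no
  Position 9: "ca" => MATCH
  Position 10: "aa" => no
  Position 11: "aa" => no
Total occurrences: 3

3


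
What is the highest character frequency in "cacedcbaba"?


Input: cacedcbaba
Character counts:
  'a': 3
  'b': 2
  'c': 3
  'd': 1
  'e': 1
Maximum frequency: 3

3


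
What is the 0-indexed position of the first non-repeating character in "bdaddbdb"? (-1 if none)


Input: bdaddbdb
Character frequencies:
  'a': 1
  'b': 3
  'd': 4
Scanning left to right for freq == 1:
  Position 0 ('b'): freq=3, skip
  Position 1 ('d'): freq=4, skip
  Position 2 ('a'): unique! => answer = 2

2


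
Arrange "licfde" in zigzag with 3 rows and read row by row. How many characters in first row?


Zigzag "licfde" into 3 rows:
Placing characters:
  'l' => row 0
  'i' => row 1
  'c' => row 2
  'f' => row 1
  'd' => row 0
  'e' => row 1
Rows:
  Row 0: "ld"
  Row 1: "ife"
  Row 2: "c"
First row length: 2

2


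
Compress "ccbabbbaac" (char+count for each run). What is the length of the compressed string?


Input: ccbabbbaac
Runs:
  'c' x 2 => "c2"
  'b' x 1 => "b1"
  'a' x 1 => "a1"
  'b' x 3 => "b3"
  'a' x 2 => "a2"
  'c' x 1 => "c1"
Compressed: "c2b1a1b3a2c1"
Compressed length: 12

12


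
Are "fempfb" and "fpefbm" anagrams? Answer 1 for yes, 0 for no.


Strings: "fempfb", "fpefbm"
Sorted first:  beffmp
Sorted second: beffmp
Sorted forms match => anagrams

1


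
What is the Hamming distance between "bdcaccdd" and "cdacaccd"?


Comparing "bdcaccdd" and "cdacaccd" position by position:
  Position 0: 'b' vs 'c' => differ
  Position 1: 'd' vs 'd' => same
  Position 2: 'c' vs 'a' => differ
  Position 3: 'a' vs 'c' => differ
  Position 4: 'c' vs 'a' => differ
  Position 5: 'c' vs 'c' => same
  Position 6: 'd' vs 'c' => differ
  Position 7: 'd' vs 'd' => same
Total differences (Hamming distance): 5

5


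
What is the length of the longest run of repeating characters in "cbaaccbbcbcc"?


Input: "cbaaccbbcbcc"
Scanning for longest run:
  Position 1 ('b'): new char, reset run to 1
  Position 2 ('a'): new char, reset run to 1
  Position 3 ('a'): continues run of 'a', length=2
  Position 4 ('c'): new char, reset run to 1
  Position 5 ('c'): continues run of 'c', length=2
  Position 6 ('b'): new char, reset run to 1
  Position 7 ('b'): continues run of 'b', length=2
  Position 8 ('c'): new char, reset run to 1
  Position 9 ('b'): new char, reset run to 1
  Position 10 ('c'): new char, reset run to 1
  Position 11 ('c'): continues run of 'c', length=2
Longest run: 'a' with length 2

2


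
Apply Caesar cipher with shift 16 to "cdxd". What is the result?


Caesar cipher: shift "cdxd" by 16
  'c' (pos 2) + 16 = pos 18 = 's'
  'd' (pos 3) + 16 = pos 19 = 't'
  'x' (pos 23) + 16 = pos 13 = 'n'
  'd' (pos 3) + 16 = pos 19 = 't'
Result: stnt

stnt


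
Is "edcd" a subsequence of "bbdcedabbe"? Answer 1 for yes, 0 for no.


Check if "edcd" is a subsequence of "bbdcedabbe"
Greedy scan:
  Position 0 ('b'): no match needed
  Position 1 ('b'): no match needed
  Position 2 ('d'): no match needed
  Position 3 ('c'): no match needed
  Position 4 ('e'): matches sub[0] = 'e'
  Position 5 ('d'): matches sub[1] = 'd'
  Position 6 ('a'): no match needed
  Position 7 ('b'): no match needed
  Position 8 ('b'): no match needed
  Position 9 ('e'): no match needed
Only matched 2/4 characters => not a subsequence

0


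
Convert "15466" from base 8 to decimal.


Input: "15466" in base 8
Positional expansion:
  Digit '1' (value 1) x 8^4 = 4096
  Digit '5' (value 5) x 8^3 = 2560
  Digit '4' (value 4) x 8^2 = 256
  Digit '6' (value 6) x 8^1 = 48
  Digit '6' (value 6) x 8^0 = 6
Sum = 6966

6966


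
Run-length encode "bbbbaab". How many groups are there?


Input: bbbbaab
Scanning for consecutive runs:
  Group 1: 'b' x 4 (positions 0-3)
  Group 2: 'a' x 2 (positions 4-5)
  Group 3: 'b' x 1 (positions 6-6)
Total groups: 3

3


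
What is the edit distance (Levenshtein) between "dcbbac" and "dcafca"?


Computing edit distance: "dcbbac" -> "dcafca"
DP table:
           d    c    a    f    c    a
      0    1    2    3    4    5    6
  d   1    0    1    2    3    4    5
  c   2    1    0    1    2    3    4
  b   3    2    1    1    2    3    4
  b   4    3    2    2    2    3    4
  a   5    4    3    2    3    3    3
  c   6    5    4    3    3    3    4
Edit distance = dp[6][6] = 4

4


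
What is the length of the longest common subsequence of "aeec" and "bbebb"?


LCS of "aeec" and "bbebb"
DP table:
           b    b    e    b    b
      0    0    0    0    0    0
  a   0    0    0    0    0    0
  e   0    0    0    1    1    1
  e   0    0    0    1    1    1
  c   0    0    0    1    1    1
LCS length = dp[4][5] = 1

1


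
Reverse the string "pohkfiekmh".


Input: pohkfiekmh
Reading characters right to left:
  Position 9: 'h'
  Position 8: 'm'
  Position 7: 'k'
  Position 6: 'e'
  Position 5: 'i'
  Position 4: 'f'
  Position 3: 'k'
  Position 2: 'h'
  Position 1: 'o'
  Position 0: 'p'
Reversed: hmkeifkhop

hmkeifkhop


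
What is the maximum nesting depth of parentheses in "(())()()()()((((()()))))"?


Input: "(())()()()()((((()()))))"
Tracking depth:
  Position 0 '(': depth becomes 1
  Position 1 '(': depth becomes 2
  Position 2 ')': depth becomes 1
  Position 3 ')': depth becomes 0
  Position 4 '(': depth becomes 1
  Position 5 ')': depth becomes 0
  Position 6 '(': depth becomes 1
  Position 7 ')': depth becomes 0
  Position 8 '(': depth becomes 1
  Position 9 ')': depth becomes 0
  Position 10 '(': depth becomes 1
  Position 11 ')': depth becomes 0
  Position 12 '(': depth becomes 1
  Position 13 '(': depth becomes 2
  Position 14 '(': depth becomes 3
  Position 15 '(': depth becomes 4
  Position 16 '(': depth becomes 5
  Position 17 ')': depth becomes 4
  Position 18 '(': depth becomes 5
  Position 19 ')': depth becomes 4
  Position 20 ')': depth becomes 3
  Position 21 ')': depth becomes 2
  Position 22 ')': depth becomes 1
  Position 23 ')': depth becomes 0
Maximum depth reached: 5

5


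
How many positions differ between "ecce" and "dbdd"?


Comparing "ecce" and "dbdd" position by position:
  Position 0: 'e' vs 'd' => DIFFER
  Position 1: 'c' vs 'b' => DIFFER
  Position 2: 'c' vs 'd' => DIFFER
  Position 3: 'e' vs 'd' => DIFFER
Positions that differ: 4

4


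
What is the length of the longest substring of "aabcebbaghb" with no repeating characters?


Input: "aabcebbaghb"
Sliding window (track last position of each char):
  Position 0 ('a'): window [0,0] length 1 -- new best
  Position 1 ('a'): repeat (last at 0), move window start to 1
  Position 1 ('a'): window [1,1] length 1
  Position 2 ('b'): window [1,2] length 2 -- new best
  Position 3 ('c'): window [1,3] length 3 -- new best
  Position 4 ('e'): window [1,4] length 4 -- new best
  Position 5 ('b'): repeat (last at 2), move window start to 3
  Position 5 ('b'): window [3,5] length 3
  Position 6 ('b'): repeat (last at 5), move window start to 6
  Position 6 ('b'): window [6,6] length 1
  Position 7 ('a'): window [6,7] length 2
  Position 8 ('g'): window [6,8] length 3
  Position 9 ('h'): window [6,9] length 4
  Position 10 ('b'): repeat (last at 6), move window start to 7
  Position 10 ('b'): window [7,10] length 4
Longest substring with no repeats: "abce" with length 4

4


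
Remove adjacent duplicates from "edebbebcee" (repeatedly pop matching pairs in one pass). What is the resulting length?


Input: edebbebcee
Stack-based adjacent duplicate removal:
  Read 'e': push. Stack: e
  Read 'd': push. Stack: ed
  Read 'e': push. Stack: ede
  Read 'b': push. Stack: edeb
  Read 'b': matches stack top 'b' => pop. Stack: ede
  Read 'e': matches stack top 'e' => pop. Stack: ed
  Read 'b': push. Stack: edb
  Read 'c': push. Stack: edbc
  Read 'e': push. Stack: edbce
  Read 'e': matches stack top 'e' => pop. Stack: edbc
Final stack: "edbc" (length 4)

4


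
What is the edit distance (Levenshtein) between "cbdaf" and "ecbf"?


Computing edit distance: "cbdaf" -> "ecbf"
DP table:
           e    c    b    f
      0    1    2    3    4
  c   1    1    1    2    3
  b   2    2    2    1    2
  d   3    3    3    2    2
  a   4    4    4    3    3
  f   5    5    5    4    3
Edit distance = dp[5][4] = 3

3


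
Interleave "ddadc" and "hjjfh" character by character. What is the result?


Interleaving "ddadc" and "hjjfh":
  Position 0: 'd' from first, 'h' from second => "dh"
  Position 1: 'd' from first, 'j' from second => "dj"
  Position 2: 'a' from first, 'j' from second => "aj"
  Position 3: 'd' from first, 'f' from second => "df"
  Position 4: 'c' from first, 'h' from second => "ch"
Result: dhdjajdfch

dhdjajdfch


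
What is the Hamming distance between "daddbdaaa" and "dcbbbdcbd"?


Comparing "daddbdaaa" and "dcbbbdcbd" position by position:
  Position 0: 'd' vs 'd' => same
  Position 1: 'a' vs 'c' => differ
  Position 2: 'd' vs 'b' => differ
  Position 3: 'd' vs 'b' => differ
  Position 4: 'b' vs 'b' => same
  Position 5: 'd' vs 'd' => same
  Position 6: 'a' vs 'c' => differ
  Position 7: 'a' vs 'b' => differ
  Position 8: 'a' vs 'd' => differ
Total differences (Hamming distance): 6

6


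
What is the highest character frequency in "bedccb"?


Input: bedccb
Character counts:
  'b': 2
  'c': 2
  'd': 1
  'e': 1
Maximum frequency: 2

2


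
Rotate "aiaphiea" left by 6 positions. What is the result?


Input: "aiaphiea", rotate left by 6
First 6 characters: "aiaphi"
Remaining characters: "ea"
Concatenate remaining + first: "ea" + "aiaphi" = "eaaiaphi"

eaaiaphi
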